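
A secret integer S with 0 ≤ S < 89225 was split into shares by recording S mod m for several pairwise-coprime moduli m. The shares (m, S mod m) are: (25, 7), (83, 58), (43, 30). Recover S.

From S ≡ 7 (mod 25) write S = 7 + 25t. Substituting into S ≡ 58 (mod 83) gives 25t ≡ 51 (mod 83), and since 25⁻¹ ≡ 10 (mod 83), t ≡ 12. Hence S ≡ 7 + 25·12 = 307 (mod 2075).
From S ≡ 307 (mod 2075) write S = 307 + 2075t. Substituting into S ≡ 30 (mod 43) gives 2075t ≡ 24 (mod 43), and since 11⁻¹ ≡ 4 (mod 43), t ≡ 10. Hence S ≡ 307 + 2075·10 = 21057 (mod 89225).

21057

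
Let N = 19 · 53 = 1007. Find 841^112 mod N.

150

Mod 19: 841 ≡ 5; by Fermat, exponent reduces to 112 mod 18 = 4; 5^4 ≡ 17 (mod 19).
Mod 53: 841 ≡ 46; by Fermat, exponent reduces to 112 mod 52 = 8; 46^8 ≡ 44 (mod 53).
Combine by CRT: x ≡ 17 (mod 19), x ≡ 44 (mod 53) ⇒ x ≡ 150 (mod 1007).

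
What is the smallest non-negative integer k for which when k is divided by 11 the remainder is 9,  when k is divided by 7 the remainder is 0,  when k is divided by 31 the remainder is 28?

2198

The moduli are pairwise coprime; N = 11·7·31 = 2387.
N/11 = 217; 217 ≡ 8 (mod 11); 8·7 ≡ 1, so inverse 7.
N/7 = 341; 341 ≡ 5 (mod 7); 5·3 ≡ 1, so inverse 3.
N/31 = 77; 77 ≡ 15 (mod 31); 15·29 ≡ 1, so inverse 29.
k ≡ 9·217·7 + 0·341·3 + 28·77·29 = 76195.
76195 mod 2387 = 2198.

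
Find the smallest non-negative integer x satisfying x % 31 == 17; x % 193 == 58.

From x ≡ 17 (mod 31) write x = 17 + 31t. Substituting into x ≡ 58 (mod 193) gives 31t ≡ 41 (mod 193), and since 31⁻¹ ≡ 137 (mod 193), t ≡ 20. Hence x ≡ 17 + 31·20 = 637 (mod 5983).

637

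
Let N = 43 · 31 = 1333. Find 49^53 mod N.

Mod 43: 49 ≡ 6; by Fermat, exponent reduces to 53 mod 42 = 11; 6^11 ≡ 36 (mod 43).
Mod 31: 49 ≡ 18; by Fermat, exponent reduces to 53 mod 30 = 23; 18^23 ≡ 7 (mod 31).
Combine by CRT: x ≡ 36 (mod 43), x ≡ 7 (mod 31) ⇒ x ≡ 1154 (mod 1333).

1154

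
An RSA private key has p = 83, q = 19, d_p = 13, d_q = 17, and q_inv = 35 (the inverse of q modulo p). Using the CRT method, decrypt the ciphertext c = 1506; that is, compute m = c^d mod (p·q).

m₁ = c^(d_p) mod p: c ≡ 12 (mod 83), and 12^13 mod 83 = 23.
m₂ = c^(d_q) mod q: c ≡ 5 (mod 19), and 5^17 mod 19 = 4.
h = q_inv·(m₁ − m₂) mod p = 35·(23 − 4) mod 83 = 1.
m = m₂ + h·q = 4 + 1·19 = 23.

23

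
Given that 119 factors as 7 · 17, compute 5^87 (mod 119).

Mod 7: 5 ≡ 5; by Fermat, exponent reduces to 87 mod 6 = 3; 5^3 ≡ 6 (mod 7).
Mod 17: 5 ≡ 5; by Fermat, exponent reduces to 87 mod 16 = 7; 5^7 ≡ 10 (mod 17).
Combine by CRT: x ≡ 6 (mod 7), x ≡ 10 (mod 17) ⇒ x ≡ 27 (mod 119).

27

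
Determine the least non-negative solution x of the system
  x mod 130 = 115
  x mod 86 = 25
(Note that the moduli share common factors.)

gcd(130, 86) = 2 and 2 | (25 − 115), so the pair is consistent; merging gives x ≡ 5185 (mod 5590), where 5590 = lcm(130, 86).
The solution is unique modulo lcm(130, 86) = 5590.

5185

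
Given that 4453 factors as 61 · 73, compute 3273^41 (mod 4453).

Mod 61: 3273 ≡ 40; 40^41 ≡ 32 (mod 61).
Mod 73: 3273 ≡ 61; 61^41 ≡ 25 (mod 73).
Combine by CRT: x ≡ 32 (mod 61), x ≡ 25 (mod 73) ⇒ x ≡ 1923 (mod 4453).

1923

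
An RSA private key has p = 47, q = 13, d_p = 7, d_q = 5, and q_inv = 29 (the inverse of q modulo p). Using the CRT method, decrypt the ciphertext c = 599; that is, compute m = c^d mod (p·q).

m₁ = c^(d_p) mod p: c ≡ 35 (mod 47), and 35^7 mod 47 = 5.
m₂ = c^(d_q) mod q: c ≡ 1 (mod 13), and 1^5 mod 13 = 1.
h = q_inv·(m₁ − m₂) mod p = 29·(5 − 1) mod 47 = 22.
m = m₂ + h·q = 1 + 22·13 = 287.

287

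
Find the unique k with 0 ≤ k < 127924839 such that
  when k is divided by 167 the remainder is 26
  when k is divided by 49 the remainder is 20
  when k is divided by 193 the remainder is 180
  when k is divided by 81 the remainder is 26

64929626

The moduli are pairwise coprime; N = 167·49·193·81 = 127924839.
N/167 = 766017; 766017 ≡ 155 (mod 167); 155·153 ≡ 1, so inverse 153.
N/49 = 2610711; 2610711 ≡ 40 (mod 49); 40·38 ≡ 1, so inverse 38.
N/193 = 662823; 662823 ≡ 61 (mod 193); 61·19 ≡ 1, so inverse 19.
N/81 = 1579319; 1579319 ≡ 62 (mod 81); 62·17 ≡ 1, so inverse 17.
k ≡ 26·766017·153 + 20·2610711·38 + 180·662823·19 + 26·1579319·17 = 7996269644.
7996269644 mod 127924839 = 64929626.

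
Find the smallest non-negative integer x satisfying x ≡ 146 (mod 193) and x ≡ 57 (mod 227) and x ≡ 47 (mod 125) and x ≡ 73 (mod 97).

The moduli are pairwise coprime; N = 193·227·125·97 = 531208375.
N/193 = 2752375; 2752375 ≡ 2 (mod 193); 2·97 ≡ 1, so inverse 97.
N/227 = 2340125; 2340125 ≡ 209 (mod 227); 209·63 ≡ 1, so inverse 63.
N/125 = 4249667; 4249667 ≡ 42 (mod 125); 42·3 ≡ 1, so inverse 3.
N/97 = 5476375; 5476375 ≡ 46 (mod 97); 46·19 ≡ 1, so inverse 19.
x ≡ 146·2752375·97 + 57·2340125·63 + 47·4249667·3 + 73·5476375·19 = 55577458797.
55577458797 mod 531208375 = 331787797.

331787797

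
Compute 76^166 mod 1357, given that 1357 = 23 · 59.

Mod 23: 76 ≡ 7; by Fermat, exponent reduces to 166 mod 22 = 12; 7^12 ≡ 16 (mod 23).
Mod 59: 76 ≡ 17; by Fermat, exponent reduces to 166 mod 58 = 50; 17^50 ≡ 29 (mod 59).
Combine by CRT: x ≡ 16 (mod 23), x ≡ 29 (mod 59) ⇒ x ≡ 1327 (mod 1357).

1327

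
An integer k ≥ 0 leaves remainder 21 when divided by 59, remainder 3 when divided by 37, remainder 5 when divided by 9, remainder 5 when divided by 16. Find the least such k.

The moduli are pairwise coprime; N = 59·37·9·16 = 314352.
N/59 = 5328; 5328 ≡ 18 (mod 59); 18·23 ≡ 1, so inverse 23.
N/37 = 8496; 8496 ≡ 23 (mod 37); 23·29 ≡ 1, so inverse 29.
N/9 = 34928; 34928 ≡ 8 (mod 9); 8·8 ≡ 1, so inverse 8.
N/16 = 19647; 19647 ≡ 15 (mod 16); 15·15 ≡ 1, so inverse 15.
k ≡ 21·5328·23 + 3·8496·29 + 5·34928·8 + 5·19647·15 = 6183221.
6183221 mod 314352 = 210533.

210533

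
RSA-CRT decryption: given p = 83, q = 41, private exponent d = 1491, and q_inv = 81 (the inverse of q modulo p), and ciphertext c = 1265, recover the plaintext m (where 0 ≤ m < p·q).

2678

d_p = d mod (p−1) = 1491 mod 82 = 15; d_q = d mod (q−1) = 11.
m₁ = c^(d_p) mod p: c ≡ 20 (mod 83), and 20^15 mod 83 = 22.
m₂ = c^(d_q) mod q: c ≡ 35 (mod 41), and 35^11 mod 41 = 13.
h = q_inv·(m₁ − m₂) mod p = 81·(22 − 13) mod 83 = 65.
m = m₂ + h·q = 13 + 65·41 = 2678.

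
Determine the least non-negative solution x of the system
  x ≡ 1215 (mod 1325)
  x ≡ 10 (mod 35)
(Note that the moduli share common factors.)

5190

Combine the congruences pairwise.
gcd(1325, 35) = 5 and 5 | (10 − 1215), so the pair is consistent; merging gives x ≡ 5190 (mod 9275), where 9275 = lcm(1325, 35).
The solution is unique modulo lcm(1325, 35) = 9275.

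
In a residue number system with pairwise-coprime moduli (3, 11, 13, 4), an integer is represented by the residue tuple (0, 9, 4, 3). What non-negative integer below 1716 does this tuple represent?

The moduli are pairwise coprime; N = 3·11·13·4 = 1716.
N/3 = 572; 572 ≡ 2 (mod 3); 2·2 ≡ 1, so inverse 2.
N/11 = 156; 156 ≡ 2 (mod 11); 2·6 ≡ 1, so inverse 6.
N/13 = 132; 132 ≡ 2 (mod 13); 2·7 ≡ 1, so inverse 7.
N/4 = 429; 429 ≡ 1 (mod 4), inverse 1.
x ≡ 0·572·2 + 9·156·6 + 4·132·7 + 3·429·1 = 13407.
13407 mod 1716 = 1395.

1395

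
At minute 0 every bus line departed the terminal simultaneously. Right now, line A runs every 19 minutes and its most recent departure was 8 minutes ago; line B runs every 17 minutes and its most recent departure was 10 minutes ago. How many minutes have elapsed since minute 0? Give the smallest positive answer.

Combine the congruences pairwise.
From t ≡ 8 (mod 19) write t = 8 + 19s. Substituting into t ≡ 10 (mod 17) gives 19s ≡ 2 (mod 17), and since 2⁻¹ ≡ 9 (mod 17), s ≡ 1. Hence t ≡ 8 + 19·1 = 27 (mod 323).

27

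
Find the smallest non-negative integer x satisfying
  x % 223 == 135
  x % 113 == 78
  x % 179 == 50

2952655

The moduli are pairwise coprime; N = 223·113·179 = 4510621.
N/223 = 20227; 20227 ≡ 157 (mod 223); 157·125 ≡ 1, so inverse 125.
N/113 = 39917; 39917 ≡ 28 (mod 113); 28·109 ≡ 1, so inverse 109.
N/179 = 25199; 25199 ≡ 139 (mod 179); 139·85 ≡ 1, so inverse 85.
x ≡ 135·20227·125 + 78·39917·109 + 50·25199·85 = 787800709.
787800709 mod 4510621 = 2952655.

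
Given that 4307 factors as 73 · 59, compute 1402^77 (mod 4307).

Mod 73: 1402 ≡ 15; by Fermat, exponent reduces to 77 mod 72 = 5; 15^5 ≡ 29 (mod 73).
Mod 59: 1402 ≡ 45; by Fermat, exponent reduces to 77 mod 58 = 19; 45^19 ≡ 9 (mod 59).
Combine by CRT: x ≡ 29 (mod 73), x ≡ 9 (mod 59) ⇒ x ≡ 540 (mod 4307).

540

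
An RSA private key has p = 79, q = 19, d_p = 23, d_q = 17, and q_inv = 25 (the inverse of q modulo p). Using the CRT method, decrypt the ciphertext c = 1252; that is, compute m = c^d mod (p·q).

m₁ = c^(d_p) mod p: c ≡ 67 (mod 79), and 67^23 mod 79 = 8.
m₂ = c^(d_q) mod q: c ≡ 17 (mod 19), and 17^17 mod 19 = 9.
h = q_inv·(m₁ − m₂) mod p = 25·(8 − 9) mod 79 = 54.
m = m₂ + h·q = 9 + 54·19 = 1035.

1035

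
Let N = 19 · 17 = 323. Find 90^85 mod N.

116

Mod 19: 90 ≡ 14; by Fermat, exponent reduces to 85 mod 18 = 13; 14^13 ≡ 2 (mod 19).
Mod 17: 90 ≡ 5; by Fermat, exponent reduces to 85 mod 16 = 5; 5^5 ≡ 14 (mod 17).
Combine by CRT: x ≡ 2 (mod 19), x ≡ 14 (mod 17) ⇒ x ≡ 116 (mod 323).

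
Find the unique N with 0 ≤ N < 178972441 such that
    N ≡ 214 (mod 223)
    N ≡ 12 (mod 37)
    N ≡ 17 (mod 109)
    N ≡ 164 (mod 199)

The moduli are pairwise coprime; M = 223·37·109·199 = 178972441.
M/223 = 802567; 802567 ≡ 213 (mod 223); 213·156 ≡ 1, so inverse 156.
M/37 = 4837093; 4837093 ≡ 9 (mod 37); 9·33 ≡ 1, so inverse 33.
M/109 = 1641949; 1641949 ≡ 82 (mod 109); 82·4 ≡ 1, so inverse 4.
M/199 = 899359; 899359 ≡ 78 (mod 199); 78·74 ≡ 1, so inverse 74.
N ≡ 214·802567·156 + 12·4837093·33 + 17·1641949·4 + 164·899359·74 = 39734658912.
39734658912 mod 178972441 = 2777010.

2777010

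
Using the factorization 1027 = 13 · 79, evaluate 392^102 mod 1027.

Mod 13: 392 ≡ 2; by Fermat, exponent reduces to 102 mod 12 = 6; 2^6 ≡ 12 (mod 13).
Mod 79: 392 ≡ 76; by Fermat, exponent reduces to 102 mod 78 = 24; 76^24 ≡ 64 (mod 79).
Combine by CRT: x ≡ 12 (mod 13), x ≡ 64 (mod 79) ⇒ x ≡ 64 (mod 1027).

64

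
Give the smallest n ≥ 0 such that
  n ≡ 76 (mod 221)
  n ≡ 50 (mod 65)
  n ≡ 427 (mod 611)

gcd(221, 65) = 13 and 13 | (50 − 76), so the pair is consistent; merging gives n ≡ 960 (mod 1105), where 1105 = lcm(221, 65).
gcd(1105, 611) = 13 and 13 | (427 − 960), so the pair is consistent; merging gives n ≡ 17535 (mod 51935), where 51935 = lcm(1105, 611).
The solution is unique modulo lcm(221, 65, 611) = 51935.

17535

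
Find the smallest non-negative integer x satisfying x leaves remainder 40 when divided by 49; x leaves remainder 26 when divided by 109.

From x ≡ 40 (mod 49) write x = 40 + 49t. Substituting into x ≡ 26 (mod 109) gives 49t ≡ 95 (mod 109), and since 49⁻¹ ≡ 89 (mod 109), t ≡ 62. Hence x ≡ 40 + 49·62 = 3078 (mod 5341).

3078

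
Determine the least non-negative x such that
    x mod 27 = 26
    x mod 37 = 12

863

From x ≡ 26 (mod 27) write x = 26 + 27t. Substituting into x ≡ 12 (mod 37) gives 27t ≡ 23 (mod 37), and since 27⁻¹ ≡ 11 (mod 37), t ≡ 31. Hence x ≡ 26 + 27·31 = 863 (mod 999).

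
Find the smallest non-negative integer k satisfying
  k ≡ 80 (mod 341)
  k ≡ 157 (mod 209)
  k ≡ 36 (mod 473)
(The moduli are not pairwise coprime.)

gcd(341, 209) = 11 and 11 | (157 − 80), so the pair is consistent; merging gives k ≡ 6218 (mod 6479), where 6479 = lcm(341, 209).
gcd(6479, 473) = 11 and 11 | (36 − 6218), so the pair is consistent; merging gives k ≡ 200588 (mod 278597), where 278597 = lcm(6479, 473).
The solution is unique modulo lcm(341, 209, 473) = 278597.

200588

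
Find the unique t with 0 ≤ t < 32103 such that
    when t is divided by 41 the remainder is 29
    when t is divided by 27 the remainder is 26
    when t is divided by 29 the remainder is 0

28565

From t ≡ 29 (mod 41) write t = 29 + 41s. Substituting into t ≡ 26 (mod 27) gives 41s ≡ 24 (mod 27), and since 14⁻¹ ≡ 2 (mod 27), s ≡ 21. Hence t ≡ 29 + 41·21 = 890 (mod 1107).
From t ≡ 890 (mod 1107) write t = 890 + 1107s. Substituting into t ≡ 0 (mod 29) gives 1107s ≡ 9 (mod 29), and since 5⁻¹ ≡ 6 (mod 29), s ≡ 25. Hence t ≡ 890 + 1107·25 = 28565 (mod 32103).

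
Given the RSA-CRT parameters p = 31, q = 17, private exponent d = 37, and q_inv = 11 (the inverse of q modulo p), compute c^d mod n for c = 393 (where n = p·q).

d_p = d mod (p−1) = 37 mod 30 = 7; d_q = d mod (q−1) = 5.
m₁ = c^(d_p) mod p: c ≡ 21 (mod 31), and 21^7 mod 31 = 11.
m₂ = c^(d_q) mod q: c ≡ 2 (mod 17), and 2^5 mod 17 = 15.
h = q_inv·(m₁ − m₂) mod p = 11·(11 − 15) mod 31 = 18.
m = m₂ + h·q = 15 + 18·17 = 321.

321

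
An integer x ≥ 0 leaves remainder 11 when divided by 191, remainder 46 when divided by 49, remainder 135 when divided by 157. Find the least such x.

738035

The moduli are pairwise coprime; N = 191·49·157 = 1469363.
N/191 = 7693; 7693 ≡ 53 (mod 191); 53·173 ≡ 1, so inverse 173.
N/49 = 29987; 29987 ≡ 48 (mod 49); 48·48 ≡ 1, so inverse 48.
N/157 = 9359; 9359 ≡ 96 (mod 157); 96·18 ≡ 1, so inverse 18.
x ≡ 11·7693·173 + 46·29987·48 + 135·9359·18 = 103593445.
103593445 mod 1469363 = 738035.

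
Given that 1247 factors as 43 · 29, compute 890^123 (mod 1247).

935

Mod 43: 890 ≡ 30; by Fermat, exponent reduces to 123 mod 42 = 39; 30^39 ≡ 32 (mod 43).
Mod 29: 890 ≡ 20; by Fermat, exponent reduces to 123 mod 28 = 11; 20^11 ≡ 7 (mod 29).
Combine by CRT: x ≡ 32 (mod 43), x ≡ 7 (mod 29) ⇒ x ≡ 935 (mod 1247).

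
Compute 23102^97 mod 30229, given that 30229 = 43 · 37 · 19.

16516

Mod 43: 23102 ≡ 11; by Fermat, exponent reduces to 97 mod 42 = 13; 11^13 ≡ 4 (mod 43).
Mod 37: 23102 ≡ 14; by Fermat, exponent reduces to 97 mod 36 = 25; 14^25 ≡ 14 (mod 37).
Mod 19: 23102 ≡ 17; by Fermat, exponent reduces to 97 mod 18 = 7; 17^7 ≡ 5 (mod 19).
Combine by CRT: x ≡ 4 (mod 43), x ≡ 14 (mod 37), x ≡ 5 (mod 19) ⇒ x ≡ 16516 (mod 30229).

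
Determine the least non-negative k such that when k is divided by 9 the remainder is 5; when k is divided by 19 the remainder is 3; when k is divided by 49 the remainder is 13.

1238

The moduli are pairwise coprime; N = 9·19·49 = 8379.
N/9 = 931; 931 ≡ 4 (mod 9); 4·7 ≡ 1, so inverse 7.
N/19 = 441; 441 ≡ 4 (mod 19); 4·5 ≡ 1, so inverse 5.
N/49 = 171; 171 ≡ 24 (mod 49); 24·47 ≡ 1, so inverse 47.
k ≡ 5·931·7 + 3·441·5 + 13·171·47 = 143681.
143681 mod 8379 = 1238.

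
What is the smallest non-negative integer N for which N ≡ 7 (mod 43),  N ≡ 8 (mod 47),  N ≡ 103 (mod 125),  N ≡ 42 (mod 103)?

11462603

The moduli are pairwise coprime; M = 43·47·125·103 = 26020375.
M/43 = 605125; 605125 ≡ 29 (mod 43); 29·3 ≡ 1, so inverse 3.
M/47 = 553625; 553625 ≡ 12 (mod 47); 12·4 ≡ 1, so inverse 4.
M/125 = 208163; 208163 ≡ 38 (mod 125); 38·102 ≡ 1, so inverse 102.
M/103 = 252625; 252625 ≡ 69 (mod 103); 69·3 ≡ 1, so inverse 3.
N ≡ 7·605125·3 + 8·553625·4 + 103·208163·102 + 42·252625·3 = 2249214853.
2249214853 mod 26020375 = 11462603.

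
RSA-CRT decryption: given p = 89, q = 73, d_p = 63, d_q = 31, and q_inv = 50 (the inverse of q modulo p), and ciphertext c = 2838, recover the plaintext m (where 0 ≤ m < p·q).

3933

m₁ = c^(d_p) mod p: c ≡ 79 (mod 89), and 79^63 mod 89 = 17.
m₂ = c^(d_q) mod q: c ≡ 64 (mod 73), and 64^31 mod 73 = 64.
h = q_inv·(m₁ − m₂) mod p = 50·(17 − 64) mod 89 = 53.
m = m₂ + h·q = 64 + 53·73 = 3933.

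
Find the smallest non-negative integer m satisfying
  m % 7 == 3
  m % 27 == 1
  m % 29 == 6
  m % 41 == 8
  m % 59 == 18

8742520

The moduli are pairwise coprime; N = 7·27·29·41·59 = 13258539.
N/7 = 1894077; 1894077 ≡ 3 (mod 7); 3·5 ≡ 1, so inverse 5.
N/27 = 491057; 491057 ≡ 8 (mod 27); 8·17 ≡ 1, so inverse 17.
N/29 = 457191; 457191 ≡ 6 (mod 29); 6·5 ≡ 1, so inverse 5.
N/41 = 323379; 323379 ≡ 12 (mod 41); 12·24 ≡ 1, so inverse 24.
N/59 = 224721; 224721 ≡ 49 (mod 59); 49·53 ≡ 1, so inverse 53.
m ≡ 3·1894077·5 + 1·491057·17 + 6·457191·5 + 8·323379·24 + 18·224721·53 = 326947456.
326947456 mod 13258539 = 8742520.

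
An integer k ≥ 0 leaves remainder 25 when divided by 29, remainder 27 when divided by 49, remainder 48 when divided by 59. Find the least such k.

The moduli are pairwise coprime; N = 29·49·59 = 83839.
N/29 = 2891; 2891 ≡ 20 (mod 29); 20·16 ≡ 1, so inverse 16.
N/49 = 1711; 1711 ≡ 45 (mod 49); 45·12 ≡ 1, so inverse 12.
N/59 = 1421; 1421 ≡ 5 (mod 59); 5·12 ≡ 1, so inverse 12.
k ≡ 25·2891·16 + 27·1711·12 + 48·1421·12 = 2529260.
2529260 mod 83839 = 14090.

14090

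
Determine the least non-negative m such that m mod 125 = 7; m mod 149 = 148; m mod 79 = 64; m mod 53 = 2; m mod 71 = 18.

The moduli are pairwise coprime; N = 125·149·79·53·71 = 5536784125.
N/125 = 44294273; 44294273 ≡ 23 (mod 125); 23·87 ≡ 1, so inverse 87.
N/149 = 37159625; 37159625 ≡ 68 (mod 149); 68·103 ≡ 1, so inverse 103.
N/79 = 70085875; 70085875 ≡ 77 (mod 79); 77·39 ≡ 1, so inverse 39.
N/53 = 104467625; 104467625 ≡ 14 (mod 53); 14·19 ≡ 1, so inverse 19.
N/71 = 77982875; 77982875 ≡ 25 (mod 71); 25·54 ≡ 1, so inverse 54.
m ≡ 7·44294273·87 + 148·37159625·103 + 64·70085875·39 + 2·104467625·19 + 18·77982875·54 = 848140004007.
848140004007 mod 5536784125 = 1012032882.

1012032882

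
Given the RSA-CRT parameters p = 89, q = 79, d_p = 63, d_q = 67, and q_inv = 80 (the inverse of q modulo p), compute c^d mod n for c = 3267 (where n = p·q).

m₁ = c^(d_p) mod p: c ≡ 63 (mod 89), and 63^63 mod 89 = 82.
m₂ = c^(d_q) mod q: c ≡ 28 (mod 79), and 28^67 mod 79 = 59.
h = q_inv·(m₁ − m₂) mod p = 80·(82 − 59) mod 89 = 60.
m = m₂ + h·q = 59 + 60·79 = 4799.

4799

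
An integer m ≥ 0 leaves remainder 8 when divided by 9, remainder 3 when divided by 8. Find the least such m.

35

Combine the congruences pairwise.
From m ≡ 8 (mod 9) write m = 8 + 9t. Substituting into m ≡ 3 (mod 8) gives 9t ≡ 3 (mod 8), and since 1⁻¹ ≡ 1 (mod 8), t ≡ 3. Hence m ≡ 8 + 9·3 = 35 (mod 72).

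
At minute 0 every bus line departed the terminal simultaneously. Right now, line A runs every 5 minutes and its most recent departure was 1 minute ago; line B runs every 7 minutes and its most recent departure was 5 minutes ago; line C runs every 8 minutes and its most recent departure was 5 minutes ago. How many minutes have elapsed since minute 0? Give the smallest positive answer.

61

The moduli are pairwise coprime; N = 5·7·8 = 280.
N/5 = 56; 56 ≡ 1 (mod 5), inverse 1.
N/7 = 40; 40 ≡ 5 (mod 7); 5·3 ≡ 1, so inverse 3.
N/8 = 35; 35 ≡ 3 (mod 8); 3·3 ≡ 1, so inverse 3.
t ≡ 1·56·1 + 5·40·3 + 5·35·3 = 1181.
1181 mod 280 = 61.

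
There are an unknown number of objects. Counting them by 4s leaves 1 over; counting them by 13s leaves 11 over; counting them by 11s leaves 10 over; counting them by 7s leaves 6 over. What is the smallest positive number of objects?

1077

From N ≡ 1 (mod 4) write N = 1 + 4t. Substituting into N ≡ 11 (mod 13) gives 4t ≡ 10 (mod 13), and since 4⁻¹ ≡ 10 (mod 13), t ≡ 9. Hence N ≡ 1 + 4·9 = 37 (mod 52).
From N ≡ 37 (mod 52) write N = 37 + 52t. Substituting into N ≡ 10 (mod 11) gives 52t ≡ 6 (mod 11), and since 8⁻¹ ≡ 7 (mod 11), t ≡ 9. Hence N ≡ 37 + 52·9 = 505 (mod 572).
From N ≡ 505 (mod 572) write N = 505 + 572t. Substituting into N ≡ 6 (mod 7) gives 572t ≡ 5 (mod 7), and since 5⁻¹ ≡ 3 (mod 7), t ≡ 1. Hence N ≡ 505 + 572·1 = 1077 (mod 4004).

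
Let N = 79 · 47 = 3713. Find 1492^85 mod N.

Mod 79: 1492 ≡ 70; by Fermat, exponent reduces to 85 mod 78 = 7; 70^7 ≡ 7 (mod 79).
Mod 47: 1492 ≡ 35; by Fermat, exponent reduces to 85 mod 46 = 39; 35^39 ≡ 19 (mod 47).
Combine by CRT: x ≡ 7 (mod 79), x ≡ 19 (mod 47) ⇒ x ≡ 1429 (mod 3713).

1429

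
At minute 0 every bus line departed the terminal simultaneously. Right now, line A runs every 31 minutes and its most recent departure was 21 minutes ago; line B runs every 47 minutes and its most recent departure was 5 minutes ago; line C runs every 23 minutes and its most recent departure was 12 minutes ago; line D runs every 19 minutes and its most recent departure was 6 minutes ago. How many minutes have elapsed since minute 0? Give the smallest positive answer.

629476

From t ≡ 21 (mod 31) write t = 21 + 31s. Substituting into t ≡ 5 (mod 47) gives 31s ≡ 31 (mod 47), and since 31⁻¹ ≡ 44 (mod 47), s ≡ 1. Hence t ≡ 21 + 31·1 = 52 (mod 1457).
From t ≡ 52 (mod 1457) write t = 52 + 1457s. Substituting into t ≡ 12 (mod 23) gives 1457s ≡ 6 (mod 23), and since 8⁻¹ ≡ 3 (mod 23), s ≡ 18. Hence t ≡ 52 + 1457·18 = 26278 (mod 33511).
From t ≡ 26278 (mod 33511) write t = 26278 + 33511s. Substituting into t ≡ 6 (mod 19) gives 33511s ≡ 5 (mod 19), and since 14⁻¹ ≡ 15 (mod 19), s ≡ 18. Hence t ≡ 26278 + 33511·18 = 629476 (mod 636709).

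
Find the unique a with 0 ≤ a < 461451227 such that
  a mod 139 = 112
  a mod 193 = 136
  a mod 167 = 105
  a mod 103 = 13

123916944

Combine the congruences pairwise.
From a ≡ 112 (mod 139) write a = 112 + 139t. Substituting into a ≡ 136 (mod 193) gives 139t ≡ 24 (mod 193), and since 139⁻¹ ≡ 25 (mod 193), t ≡ 21. Hence a ≡ 112 + 139·21 = 3031 (mod 26827).
From a ≡ 3031 (mod 26827) write a = 3031 + 26827t. Substituting into a ≡ 105 (mod 167) gives 26827t ≡ 80 (mod 167), and since 107⁻¹ ≡ 64 (mod 167), t ≡ 110. Hence a ≡ 3031 + 26827·110 = 2954001 (mod 4480109).
From a ≡ 2954001 (mod 4480109) write a = 2954001 + 4480109t. Substituting into a ≡ 13 (mod 103) gives 4480109t ≡ 52 (mod 103), and since 21⁻¹ ≡ 54 (mod 103), t ≡ 27. Hence a ≡ 2954001 + 4480109·27 = 123916944 (mod 461451227).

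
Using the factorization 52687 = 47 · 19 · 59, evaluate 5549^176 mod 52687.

Mod 47: 5549 ≡ 3; by Fermat, exponent reduces to 176 mod 46 = 38; 3^38 ≡ 42 (mod 47).
Mod 19: 5549 ≡ 1; by Fermat, exponent reduces to 176 mod 18 = 14; 1^14 ≡ 1 (mod 19).
Mod 59: 5549 ≡ 3; by Fermat, exponent reduces to 176 mod 58 = 2; 3^2 ≡ 9 (mod 59).
Combine by CRT: x ≡ 42 (mod 47), x ≡ 1 (mod 19), x ≡ 9 (mod 59) ⇒ x ≡ 24435 (mod 52687).

24435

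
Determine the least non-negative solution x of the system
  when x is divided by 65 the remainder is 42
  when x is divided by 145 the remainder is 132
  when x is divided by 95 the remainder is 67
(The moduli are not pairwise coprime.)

29422

gcd(65, 145) = 5 and 5 | (132 − 42), so the pair is consistent; merging gives x ≡ 1147 (mod 1885), where 1885 = lcm(65, 145).
gcd(1885, 95) = 5 and 5 | (67 − 1147), so the pair is consistent; merging gives x ≡ 29422 (mod 35815), where 35815 = lcm(1885, 95).
The solution is unique modulo lcm(65, 145, 95) = 35815.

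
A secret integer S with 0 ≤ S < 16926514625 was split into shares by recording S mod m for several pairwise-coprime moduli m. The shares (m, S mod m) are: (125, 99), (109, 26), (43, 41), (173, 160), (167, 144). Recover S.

1292014849

From S ≡ 99 (mod 125) write S = 99 + 125t. Substituting into S ≡ 26 (mod 109) gives 125t ≡ 36 (mod 109), and since 16⁻¹ ≡ 75 (mod 109), t ≡ 84. Hence S ≡ 99 + 125·84 = 10599 (mod 13625).
From S ≡ 10599 (mod 13625) write S = 10599 + 13625t. Substituting into S ≡ 41 (mod 43) gives 13625t ≡ 20 (mod 43), and since 37⁻¹ ≡ 7 (mod 43), t ≡ 11. Hence S ≡ 10599 + 13625·11 = 160474 (mod 585875).
From S ≡ 160474 (mod 585875) write S = 160474 + 585875t. Substituting into S ≡ 160 (mod 173) gives 585875t ≡ 57 (mod 173), and since 97⁻¹ ≡ 66 (mod 173), t ≡ 129. Hence S ≡ 160474 + 585875·129 = 75738349 (mod 101356375).
From S ≡ 75738349 (mod 101356375) write S = 75738349 + 101356375t. Substituting into S ≡ 144 (mod 167) gives 101356375t ≡ 136 (mod 167), and since 67⁻¹ ≡ 5 (mod 167), t ≡ 12. Hence S ≡ 75738349 + 101356375·12 = 1292014849 (mod 16926514625).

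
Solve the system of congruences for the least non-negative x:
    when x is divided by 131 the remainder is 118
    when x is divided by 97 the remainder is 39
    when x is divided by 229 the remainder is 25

The moduli are pairwise coprime; N = 131·97·229 = 2909903.
N/131 = 22213; 22213 ≡ 74 (mod 131); 74·108 ≡ 1, so inverse 108.
N/97 = 29999; 29999 ≡ 26 (mod 97); 26·56 ≡ 1, so inverse 56.
N/229 = 12707; 12707 ≡ 112 (mod 229); 112·137 ≡ 1, so inverse 137.
x ≡ 118·22213·108 + 39·29999·56 + 25·12707·137 = 392121763.
392121763 mod 2909903 = 2194761.

2194761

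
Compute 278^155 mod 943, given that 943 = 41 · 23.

Mod 41: 278 ≡ 32; by Fermat, exponent reduces to 155 mod 40 = 35; 32^35 ≡ 9 (mod 41).
Mod 23: 278 ≡ 2; by Fermat, exponent reduces to 155 mod 22 = 1; 2^1 ≡ 2 (mod 23).
Combine by CRT: x ≡ 9 (mod 41), x ≡ 2 (mod 23) ⇒ x ≡ 255 (mod 943).

255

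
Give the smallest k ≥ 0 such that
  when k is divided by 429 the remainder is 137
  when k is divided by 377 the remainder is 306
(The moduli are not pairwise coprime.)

Combine the congruences pairwise.
gcd(429, 377) = 13 and 13 | (306 − 137), so the pair is consistent; merging gives k ≡ 10862 (mod 12441), where 12441 = lcm(429, 377).
The solution is unique modulo lcm(429, 377) = 12441.

10862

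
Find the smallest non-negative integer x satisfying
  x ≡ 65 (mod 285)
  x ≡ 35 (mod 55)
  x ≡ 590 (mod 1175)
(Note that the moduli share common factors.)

gcd(285, 55) = 5 and 5 | (35 − 65), so the pair is consistent; merging gives x ≡ 2345 (mod 3135), where 3135 = lcm(285, 55).
gcd(3135, 1175) = 5 and 5 | (590 − 2345), so the pair is consistent; merging gives x ≡ 384815 (mod 736725), where 736725 = lcm(3135, 1175).
The solution is unique modulo lcm(285, 55, 1175) = 736725.

384815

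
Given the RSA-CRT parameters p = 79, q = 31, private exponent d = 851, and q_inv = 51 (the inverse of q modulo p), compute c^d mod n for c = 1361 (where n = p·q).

2250

d_p = d mod (p−1) = 851 mod 78 = 71; d_q = d mod (q−1) = 11.
m₁ = c^(d_p) mod p: c ≡ 18 (mod 79), and 18^71 mod 79 = 38.
m₂ = c^(d_q) mod q: c ≡ 28 (mod 31), and 28^11 mod 31 = 18.
h = q_inv·(m₁ − m₂) mod p = 51·(38 − 18) mod 79 = 72.
m = m₂ + h·q = 18 + 72·31 = 2250.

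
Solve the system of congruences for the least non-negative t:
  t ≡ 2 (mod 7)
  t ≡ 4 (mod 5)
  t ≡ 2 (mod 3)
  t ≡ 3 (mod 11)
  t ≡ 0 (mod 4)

The moduli are pairwise coprime; N = 7·5·3·11·4 = 4620.
N/7 = 660; 660 ≡ 2 (mod 7); 2·4 ≡ 1, so inverse 4.
N/5 = 924; 924 ≡ 4 (mod 5); 4·4 ≡ 1, so inverse 4.
N/3 = 1540; 1540 ≡ 1 (mod 3), inverse 1.
N/11 = 420; 420 ≡ 2 (mod 11); 2·6 ≡ 1, so inverse 6.
N/4 = 1155; 1155 ≡ 3 (mod 4); 3·3 ≡ 1, so inverse 3.
t ≡ 2·660·4 + 4·924·4 + 2·1540·1 + 3·420·6 + 0·1155·3 = 30704.
30704 mod 4620 = 2984.

2984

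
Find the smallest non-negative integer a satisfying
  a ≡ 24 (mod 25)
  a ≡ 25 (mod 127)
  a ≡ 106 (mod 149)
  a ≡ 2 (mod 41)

15400299

From a ≡ 24 (mod 25) write a = 24 + 25t. Substituting into a ≡ 25 (mod 127) gives 25t ≡ 1 (mod 127), and since 25⁻¹ ≡ 61 (mod 127), t ≡ 61. Hence a ≡ 24 + 25·61 = 1549 (mod 3175).
From a ≡ 1549 (mod 3175) write a = 1549 + 3175t. Substituting into a ≡ 106 (mod 149) gives 3175t ≡ 47 (mod 149), and since 46⁻¹ ≡ 81 (mod 149), t ≡ 82. Hence a ≡ 1549 + 3175·82 = 261899 (mod 473075).
From a ≡ 261899 (mod 473075) write a = 261899 + 473075t. Substituting into a ≡ 2 (mod 41) gives 473075t ≡ 11 (mod 41), and since 17⁻¹ ≡ 29 (mod 41), t ≡ 32. Hence a ≡ 261899 + 473075·32 = 15400299 (mod 19396075).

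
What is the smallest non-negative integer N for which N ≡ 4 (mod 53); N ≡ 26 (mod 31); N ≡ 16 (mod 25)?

21416

From N ≡ 4 (mod 53) write N = 4 + 53t. Substituting into N ≡ 26 (mod 31) gives 53t ≡ 22 (mod 31), and since 22⁻¹ ≡ 24 (mod 31), t ≡ 1. Hence N ≡ 4 + 53·1 = 57 (mod 1643).
From N ≡ 57 (mod 1643) write N = 57 + 1643t. Substituting into N ≡ 16 (mod 25) gives 1643t ≡ 9 (mod 25), and since 18⁻¹ ≡ 7 (mod 25), t ≡ 13. Hence N ≡ 57 + 1643·13 = 21416 (mod 41075).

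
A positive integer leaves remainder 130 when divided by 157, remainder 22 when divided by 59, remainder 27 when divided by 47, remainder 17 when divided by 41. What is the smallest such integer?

The moduli are pairwise coprime; N = 157·59·47·41 = 17849801.
N/157 = 113693; 113693 ≡ 25 (mod 157); 25·44 ≡ 1, so inverse 44.
N/59 = 302539; 302539 ≡ 46 (mod 59); 46·9 ≡ 1, so inverse 9.
N/47 = 379783; 379783 ≡ 23 (mod 47); 23·45 ≡ 1, so inverse 45.
N/41 = 435361; 435361 ≡ 23 (mod 41); 23·25 ≡ 1, so inverse 25.
x ≡ 130·113693·44 + 22·302539·9 + 27·379783·45 + 17·435361·25 = 1356691452.
1356691452 mod 17849801 = 106576.

106576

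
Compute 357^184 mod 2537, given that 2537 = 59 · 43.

Mod 59: 357 ≡ 3; by Fermat, exponent reduces to 184 mod 58 = 10; 3^10 ≡ 49 (mod 59).
Mod 43: 357 ≡ 13; by Fermat, exponent reduces to 184 mod 42 = 16; 13^16 ≡ 25 (mod 43).
Combine by CRT: x ≡ 49 (mod 59), x ≡ 25 (mod 43) ⇒ x ≡ 1229 (mod 2537).

1229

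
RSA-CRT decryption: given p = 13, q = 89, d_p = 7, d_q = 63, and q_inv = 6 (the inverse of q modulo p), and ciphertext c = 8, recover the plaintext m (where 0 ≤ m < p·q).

m₁ = c^(d_p) mod p: c ≡ 8 (mod 13), and 8^7 mod 13 = 5.
m₂ = c^(d_q) mod q: c ≡ 8 (mod 89), and 8^63 mod 89 = 4.
h = q_inv·(m₁ − m₂) mod p = 6·(5 − 4) mod 13 = 6.
m = m₂ + h·q = 4 + 6·89 = 538.

538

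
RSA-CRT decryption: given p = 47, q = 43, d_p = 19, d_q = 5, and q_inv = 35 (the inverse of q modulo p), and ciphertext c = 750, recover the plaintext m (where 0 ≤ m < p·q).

890

m₁ = c^(d_p) mod p: c ≡ 45 (mod 47), and 45^19 mod 47 = 44.
m₂ = c^(d_q) mod q: c ≡ 19 (mod 43), and 19^5 mod 43 = 30.
h = q_inv·(m₁ − m₂) mod p = 35·(44 − 30) mod 47 = 20.
m = m₂ + h·q = 30 + 20·43 = 890.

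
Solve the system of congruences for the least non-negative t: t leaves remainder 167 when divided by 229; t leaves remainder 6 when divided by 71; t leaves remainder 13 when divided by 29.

The moduli are pairwise coprime; N = 229·71·29 = 471511.
N/229 = 2059; 2059 ≡ 227 (mod 229); 227·114 ≡ 1, so inverse 114.
N/71 = 6641; 6641 ≡ 38 (mod 71); 38·43 ≡ 1, so inverse 43.
N/29 = 16259; 16259 ≡ 19 (mod 29); 19·26 ≡ 1, so inverse 26.
t ≡ 167·2059·114 + 6·6641·43 + 13·16259·26 = 46408162.
46408162 mod 471511 = 200084.

200084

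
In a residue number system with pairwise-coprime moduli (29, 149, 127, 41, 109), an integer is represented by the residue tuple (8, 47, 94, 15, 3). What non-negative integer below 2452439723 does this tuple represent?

1168197148

The moduli are pairwise coprime; N = 29·149·127·41·109 = 2452439723.
N/29 = 84566887; 84566887 ≡ 16 (mod 29); 16·20 ≡ 1, so inverse 20.
N/149 = 16459327; 16459327 ≡ 42 (mod 149); 42·110 ≡ 1, so inverse 110.
N/127 = 19310549; 19310549 ≡ 72 (mod 127); 72·30 ≡ 1, so inverse 30.
N/41 = 59815603; 59815603 ≡ 6 (mod 41); 6·7 ≡ 1, so inverse 7.
N/109 = 22499447; 22499447 ≡ 103 (mod 109); 103·18 ≡ 1, so inverse 18.
x ≡ 8·84566887·20 + 47·16459327·110 + 94·19310549·30 + 15·59815603·7 + 3·22499447·18 = 160576779143.
160576779143 mod 2452439723 = 1168197148.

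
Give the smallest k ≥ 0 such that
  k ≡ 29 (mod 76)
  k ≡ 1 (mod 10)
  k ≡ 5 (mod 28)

1321

gcd(76, 10) = 2 and 2 | (1 − 29), so the pair is consistent; merging gives k ≡ 181 (mod 380), where 380 = lcm(76, 10).
gcd(380, 28) = 4 and 4 | (5 − 181), so the pair is consistent; merging gives k ≡ 1321 (mod 2660), where 2660 = lcm(380, 28).
The solution is unique modulo lcm(76, 10, 28) = 2660.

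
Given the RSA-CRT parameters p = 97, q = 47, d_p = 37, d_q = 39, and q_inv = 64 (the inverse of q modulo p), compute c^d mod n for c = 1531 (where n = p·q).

3863

m₁ = c^(d_p) mod p: c ≡ 76 (mod 97), and 76^37 mod 97 = 80.
m₂ = c^(d_q) mod q: c ≡ 27 (mod 47), and 27^39 mod 47 = 9.
h = q_inv·(m₁ − m₂) mod p = 64·(80 − 9) mod 97 = 82.
m = m₂ + h·q = 9 + 82·47 = 3863.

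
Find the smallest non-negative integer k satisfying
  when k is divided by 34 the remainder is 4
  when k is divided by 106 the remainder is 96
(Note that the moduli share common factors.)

Combine the congruences pairwise.
gcd(34, 106) = 2 and 2 | (96 − 4), so the pair is consistent; merging gives k ≡ 1262 (mod 1802), where 1802 = lcm(34, 106).
The solution is unique modulo lcm(34, 106) = 1802.

1262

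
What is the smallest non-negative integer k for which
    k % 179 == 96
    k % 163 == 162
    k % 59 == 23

1361212

Combine the congruences pairwise.
From k ≡ 96 (mod 179) write k = 96 + 179t. Substituting into k ≡ 162 (mod 163) gives 179t ≡ 66 (mod 163), and since 16⁻¹ ≡ 51 (mod 163), t ≡ 106. Hence k ≡ 96 + 179·106 = 19070 (mod 29177).
From k ≡ 19070 (mod 29177) write k = 19070 + 29177t. Substituting into k ≡ 23 (mod 59) gives 29177t ≡ 10 (mod 59), and since 31⁻¹ ≡ 40 (mod 59), t ≡ 46. Hence k ≡ 19070 + 29177·46 = 1361212 (mod 1721443).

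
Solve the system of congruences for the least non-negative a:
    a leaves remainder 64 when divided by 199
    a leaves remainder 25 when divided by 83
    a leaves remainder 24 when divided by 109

The moduli are pairwise coprime; N = 199·83·109 = 1800353.
N/199 = 9047; 9047 ≡ 92 (mod 199); 92·106 ≡ 1, so inverse 106.
N/83 = 21691; 21691 ≡ 28 (mod 83); 28·3 ≡ 1, so inverse 3.
N/109 = 16517; 16517 ≡ 58 (mod 109); 58·47 ≡ 1, so inverse 47.
a ≡ 64·9047·106 + 25·21691·3 + 24·16517·47 = 81632849.
81632849 mod 1800353 = 616964.

616964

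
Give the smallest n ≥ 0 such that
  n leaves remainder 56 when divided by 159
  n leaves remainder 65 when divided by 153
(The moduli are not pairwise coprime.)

4349

Combine the congruences pairwise.
gcd(159, 153) = 3 and 3 | (65 − 56), so the pair is consistent; merging gives n ≡ 4349 (mod 8109), where 8109 = lcm(159, 153).
The solution is unique modulo lcm(159, 153) = 8109.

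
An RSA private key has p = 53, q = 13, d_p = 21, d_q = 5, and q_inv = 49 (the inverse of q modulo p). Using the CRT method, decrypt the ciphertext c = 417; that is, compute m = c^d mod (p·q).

m₁ = c^(d_p) mod p: c ≡ 46 (mod 53), and 46^21 mod 53 = 44.
m₂ = c^(d_q) mod q: c ≡ 1 (mod 13), and 1^5 mod 13 = 1.
h = q_inv·(m₁ − m₂) mod p = 49·(44 − 1) mod 53 = 40.
m = m₂ + h·q = 1 + 40·13 = 521.

521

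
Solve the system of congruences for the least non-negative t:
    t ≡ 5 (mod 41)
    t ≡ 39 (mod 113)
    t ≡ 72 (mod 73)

Combine the congruences pairwise.
From t ≡ 5 (mod 41) write t = 5 + 41s. Substituting into t ≡ 39 (mod 113) gives 41s ≡ 34 (mod 113), and since 41⁻¹ ≡ 102 (mod 113), s ≡ 78. Hence t ≡ 5 + 41·78 = 3203 (mod 4633).
From t ≡ 3203 (mod 4633) write t = 3203 + 4633s. Substituting into t ≡ 72 (mod 73) gives 4633s ≡ 8 (mod 73), and since 34⁻¹ ≡ 58 (mod 73), s ≡ 26. Hence t ≡ 3203 + 4633·26 = 123661 (mod 338209).

123661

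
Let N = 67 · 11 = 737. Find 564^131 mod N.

146

Mod 67: 564 ≡ 28; by Fermat, exponent reduces to 131 mod 66 = 65; 28^65 ≡ 12 (mod 67).
Mod 11: 564 ≡ 3; by Fermat, exponent reduces to 131 mod 10 = 1; 3^1 ≡ 3 (mod 11).
Combine by CRT: x ≡ 12 (mod 67), x ≡ 3 (mod 11) ⇒ x ≡ 146 (mod 737).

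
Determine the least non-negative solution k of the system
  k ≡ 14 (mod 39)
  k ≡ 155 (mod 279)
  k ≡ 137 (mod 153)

46190

gcd(39, 279) = 3 and 3 | (155 − 14), so the pair is consistent; merging gives k ≡ 2666 (mod 3627), where 3627 = lcm(39, 279).
gcd(3627, 153) = 9 and 9 | (137 − 2666), so the pair is consistent; merging gives k ≡ 46190 (mod 61659), where 61659 = lcm(3627, 153).
The solution is unique modulo lcm(39, 279, 153) = 61659.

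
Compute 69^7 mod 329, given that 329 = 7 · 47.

20

Mod 7: 69 ≡ 6; by Fermat, exponent reduces to 7 mod 6 = 1; 6^1 ≡ 6 (mod 7).
Mod 47: 69 ≡ 22; 22^7 ≡ 20 (mod 47).
Combine by CRT: x ≡ 6 (mod 7), x ≡ 20 (mod 47) ⇒ x ≡ 20 (mod 329).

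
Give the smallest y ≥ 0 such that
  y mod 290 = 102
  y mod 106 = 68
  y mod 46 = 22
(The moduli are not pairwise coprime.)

324322

Combine the congruences pairwise.
gcd(290, 106) = 2 and 2 | (68 − 102), so the pair is consistent; merging gives y ≡ 1552 (mod 15370), where 15370 = lcm(290, 106).
gcd(15370, 46) = 2 and 2 | (22 − 1552), so the pair is consistent; merging gives y ≡ 324322 (mod 353510), where 353510 = lcm(15370, 46).
The solution is unique modulo lcm(290, 106, 46) = 353510.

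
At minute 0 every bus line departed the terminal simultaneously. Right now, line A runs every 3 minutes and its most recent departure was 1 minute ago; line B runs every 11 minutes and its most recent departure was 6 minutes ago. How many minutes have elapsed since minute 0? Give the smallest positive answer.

28

From t ≡ 1 (mod 3) write t = 1 + 3s. Substituting into t ≡ 6 (mod 11) gives 3s ≡ 5 (mod 11), and since 3⁻¹ ≡ 4 (mod 11), s ≡ 9. Hence t ≡ 1 + 3·9 = 28 (mod 33).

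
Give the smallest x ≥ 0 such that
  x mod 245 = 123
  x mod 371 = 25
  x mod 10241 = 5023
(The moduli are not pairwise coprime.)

gcd(245, 371) = 7 and 7 | (25 − 123), so the pair is consistent; merging gives x ≡ 10413 (mod 12985), where 12985 = lcm(245, 371).
gcd(12985, 10241) = 49 and 49 | (5023 − 10413), so the pair is consistent; merging gives x ≡ 1438763 (mod 2713865), where 2713865 = lcm(12985, 10241).
The solution is unique modulo lcm(245, 371, 10241) = 2713865.

1438763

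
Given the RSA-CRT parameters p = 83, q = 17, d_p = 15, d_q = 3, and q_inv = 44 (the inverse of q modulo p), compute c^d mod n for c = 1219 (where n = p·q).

m₁ = c^(d_p) mod p: c ≡ 57 (mod 83), and 57^15 mod 83 = 18.
m₂ = c^(d_q) mod q: c ≡ 12 (mod 17), and 12^3 mod 17 = 11.
h = q_inv·(m₁ − m₂) mod p = 44·(18 − 11) mod 83 = 59.
m = m₂ + h·q = 11 + 59·17 = 1014.

1014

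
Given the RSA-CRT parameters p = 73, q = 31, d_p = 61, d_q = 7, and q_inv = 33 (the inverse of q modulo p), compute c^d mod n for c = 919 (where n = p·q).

m₁ = c^(d_p) mod p: c ≡ 43 (mod 73), and 43^61 mod 73 = 30.
m₂ = c^(d_q) mod q: c ≡ 20 (mod 31), and 20^7 mod 31 = 18.
h = q_inv·(m₁ − m₂) mod p = 33·(30 − 18) mod 73 = 31.
m = m₂ + h·q = 18 + 31·31 = 979.

979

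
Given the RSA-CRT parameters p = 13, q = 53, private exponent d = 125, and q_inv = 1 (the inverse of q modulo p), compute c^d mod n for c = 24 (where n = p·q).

228

d_p = d mod (p−1) = 125 mod 12 = 5; d_q = d mod (q−1) = 21.
m₁ = c^(d_p) mod p: c ≡ 11 (mod 13), and 11^5 mod 13 = 7.
m₂ = c^(d_q) mod q: c ≡ 24 (mod 53), and 24^21 mod 53 = 16.
h = q_inv·(m₁ − m₂) mod p = 1·(7 − 16) mod 13 = 4.
m = m₂ + h·q = 16 + 4·53 = 228.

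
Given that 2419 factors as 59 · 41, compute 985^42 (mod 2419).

1436

Mod 59: 985 ≡ 41; 41^42 ≡ 20 (mod 59).
Mod 41: 985 ≡ 1; by Fermat, exponent reduces to 42 mod 40 = 2; 1^2 ≡ 1 (mod 41).
Combine by CRT: x ≡ 20 (mod 59), x ≡ 1 (mod 41) ⇒ x ≡ 1436 (mod 2419).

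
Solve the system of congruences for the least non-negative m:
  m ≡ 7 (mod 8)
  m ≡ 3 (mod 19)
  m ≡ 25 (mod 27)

Combine the congruences pairwise.
From m ≡ 7 (mod 8) write m = 7 + 8t. Substituting into m ≡ 3 (mod 19) gives 8t ≡ 15 (mod 19), and since 8⁻¹ ≡ 12 (mod 19), t ≡ 9. Hence m ≡ 7 + 8·9 = 79 (mod 152).
From m ≡ 79 (mod 152) write m = 79 + 152t. Substituting into m ≡ 25 (mod 27) gives 152t ≡ 0 (mod 27), and since 17⁻¹ ≡ 8 (mod 27), t ≡ 0. Hence m ≡ 79 + 152·0 = 79 (mod 4104).

79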